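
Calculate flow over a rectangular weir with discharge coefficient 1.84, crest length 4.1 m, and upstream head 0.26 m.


Q = C * L * H^(3/2) = 1.84 * 4.1 * 0.26^1.5 = 1.84 * 4.1 * 0.132575

1.0001 m^3/s


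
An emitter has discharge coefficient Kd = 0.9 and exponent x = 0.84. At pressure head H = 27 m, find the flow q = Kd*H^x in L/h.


q = Kd * H^x = 0.9 * 27^0.84 = 0.9 * 15.934761

14.3413 L/h


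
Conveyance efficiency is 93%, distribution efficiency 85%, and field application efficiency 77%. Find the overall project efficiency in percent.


Ec = 0.93, Eb = 0.85, Ea = 0.77
E = 0.93 * 0.85 * 0.77 * 100 = 60.8685%

60.8685 %


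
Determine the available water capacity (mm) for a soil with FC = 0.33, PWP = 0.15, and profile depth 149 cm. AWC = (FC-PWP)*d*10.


AWC = (FC - PWP) * d * 10
AWC = (0.33 - 0.15) * 149 * 10
AWC = 0.1800 * 149 * 10

268.2000 mm


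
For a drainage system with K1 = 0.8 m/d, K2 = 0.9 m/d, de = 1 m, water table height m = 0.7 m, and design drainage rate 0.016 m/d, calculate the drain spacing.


S^2 = 8*K2*de*m/q + 4*K1*m^2/q
S^2 = 8*0.9*1*0.7/0.016 + 4*0.8*0.7^2/0.016
S = sqrt(413.0000)

20.3224 m


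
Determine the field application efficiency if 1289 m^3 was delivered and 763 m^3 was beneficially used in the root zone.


Ea = V_root / V_field * 100 = 763 / 1289 * 100 = 59.1932%

59.1932 %


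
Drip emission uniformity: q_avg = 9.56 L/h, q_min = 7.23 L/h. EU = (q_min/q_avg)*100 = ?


EU = (q_min/q_avg)*100 = (7.23/9.56)*100 = 75.6276%

75.6276 %


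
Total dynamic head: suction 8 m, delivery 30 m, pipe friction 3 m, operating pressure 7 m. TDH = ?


TDH = Hs + Hd + hf + Hp = 8 + 30 + 3 + 7 = 48

48 m


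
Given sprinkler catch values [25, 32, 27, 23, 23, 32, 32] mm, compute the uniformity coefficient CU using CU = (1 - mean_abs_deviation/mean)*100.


mean = 27.714286 mm
MAD = 3.673469 mm
CU = (1 - 3.673469/27.714286)*100

86.7452 %


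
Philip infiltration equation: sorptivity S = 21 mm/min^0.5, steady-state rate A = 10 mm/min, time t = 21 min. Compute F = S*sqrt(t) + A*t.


F = S*sqrt(t) + A*t
F = 21*sqrt(21) + 10*21
F = 21*4.582576 + 210

306.2341 mm


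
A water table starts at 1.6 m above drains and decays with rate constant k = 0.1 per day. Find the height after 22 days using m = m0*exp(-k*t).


m = m0 * exp(-k*t)
m = 1.6 * exp(-0.1 * 22)
m = 1.6 * exp(-2.2000)

0.1773 m


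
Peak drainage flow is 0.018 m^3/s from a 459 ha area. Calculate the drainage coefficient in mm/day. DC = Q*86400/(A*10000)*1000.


DC = Q * 86400 / (A * 10000) * 1000
DC = 0.018 * 86400 / (459 * 10000) * 1000
DC = 1555200.0000 / 4590000

0.3388 mm/day


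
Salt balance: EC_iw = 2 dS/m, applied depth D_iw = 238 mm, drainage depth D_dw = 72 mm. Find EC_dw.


EC_dw = EC_iw * D_iw / D_dw
EC_dw = 2 * 238 / 72
EC_dw = 476 / 72

6.6111 dS/m


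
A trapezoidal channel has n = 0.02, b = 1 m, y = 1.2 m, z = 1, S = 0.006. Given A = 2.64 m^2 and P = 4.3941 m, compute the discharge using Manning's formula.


R = A/P = 2.64/4.3941 = 0.600806
Q = (1/0.02) * 2.64 * 0.600806^(2/3) * 0.006^0.5

7.2801 m^3/s


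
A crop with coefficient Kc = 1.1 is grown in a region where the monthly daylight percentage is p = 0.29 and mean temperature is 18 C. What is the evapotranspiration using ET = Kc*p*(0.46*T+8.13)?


ET = Kc * p * (0.46*T + 8.13)
ET = 1.1 * 0.29 * (0.46*18 + 8.13)
ET = 1.1 * 0.29 * 16.4100

5.2348 mm/day


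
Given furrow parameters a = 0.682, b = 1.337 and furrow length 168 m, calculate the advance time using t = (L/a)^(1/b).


t = (L/a)^(1/b)
t = (168/0.682)^(1/1.337)
t = 246.334311^(1/1.337)

61.4787 min


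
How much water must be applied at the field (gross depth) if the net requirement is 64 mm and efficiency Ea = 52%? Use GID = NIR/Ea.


Ea = 52% = 0.52
GID = NIR / Ea = 64 / 0.52 = 123.0769 mm

123.0769 mm


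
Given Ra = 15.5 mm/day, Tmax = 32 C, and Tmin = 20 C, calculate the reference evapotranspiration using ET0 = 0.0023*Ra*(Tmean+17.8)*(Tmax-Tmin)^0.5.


Tmean = (Tmax + Tmin)/2 = (32 + 20)/2 = 26.0
ET0 = 0.0023 * 15.5 * (26.0 + 17.8) * sqrt(32 - 20)
ET0 = 0.0023 * 15.5 * 43.8 * 3.464102

5.4091 mm/day


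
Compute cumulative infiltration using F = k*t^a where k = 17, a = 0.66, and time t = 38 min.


F = k * t^a = 17 * 38^0.66
F = 17 * 11.032074

187.5453 mm


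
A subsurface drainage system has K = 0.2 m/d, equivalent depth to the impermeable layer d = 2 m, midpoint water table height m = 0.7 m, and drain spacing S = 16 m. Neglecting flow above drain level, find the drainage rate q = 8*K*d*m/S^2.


q = 8*K*d*m/S^2
q = 8*0.2*2*0.7/16^2
q = 2.2400 / 256

0.0087 m/d


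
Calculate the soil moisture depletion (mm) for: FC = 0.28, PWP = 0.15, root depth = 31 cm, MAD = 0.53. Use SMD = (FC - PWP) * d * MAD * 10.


SMD = (FC - PWP) * d * MAD * 10
SMD = (0.28 - 0.15) * 31 * 0.53 * 10
SMD = 0.1300 * 31 * 0.53 * 10

21.3590 mm


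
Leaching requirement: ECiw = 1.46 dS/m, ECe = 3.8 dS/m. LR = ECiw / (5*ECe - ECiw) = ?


LR = ECiw / (5*ECe - ECiw)
LR = 1.46 / (5*3.8 - 1.46)
LR = 1.46 / 17.5400

0.0832


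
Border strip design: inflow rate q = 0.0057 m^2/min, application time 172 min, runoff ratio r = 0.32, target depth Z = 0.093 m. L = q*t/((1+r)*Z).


L = q*t/((1+r)*Z)
L = 0.0057*172/((1+0.32)*0.093)
L = 0.9804/0.12276

7.9863 m


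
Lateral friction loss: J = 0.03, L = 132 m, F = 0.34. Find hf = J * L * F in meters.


hf = J * L * F = 0.03 * 132 * 0.34 = 1.3464 m

1.3464 m


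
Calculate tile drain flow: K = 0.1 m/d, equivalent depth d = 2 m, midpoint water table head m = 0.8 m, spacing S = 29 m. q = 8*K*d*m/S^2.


q = 8*K*d*m/S^2
q = 8*0.1*2*0.8/29^2
q = 1.2800 / 841

0.0015 m/d


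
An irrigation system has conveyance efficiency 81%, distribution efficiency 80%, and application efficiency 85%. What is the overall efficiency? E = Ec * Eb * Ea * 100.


Ec = 0.81, Eb = 0.8, Ea = 0.85
E = 0.81 * 0.8 * 0.85 * 100 = 55.0800%

55.0800 %


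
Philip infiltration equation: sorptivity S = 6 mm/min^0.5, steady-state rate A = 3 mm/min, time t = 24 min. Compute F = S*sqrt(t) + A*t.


F = S*sqrt(t) + A*t
F = 6*sqrt(24) + 3*24
F = 6*4.898979 + 72

101.3939 mm


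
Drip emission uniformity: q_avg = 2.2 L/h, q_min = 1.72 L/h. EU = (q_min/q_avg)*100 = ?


EU = (q_min/q_avg)*100 = (1.72/2.2)*100 = 78.1818%

78.1818 %


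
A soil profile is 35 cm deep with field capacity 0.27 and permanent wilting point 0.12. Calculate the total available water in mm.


AWC = (FC - PWP) * d * 10
AWC = (0.27 - 0.12) * 35 * 10
AWC = 0.1500 * 35 * 10

52.5000 mm


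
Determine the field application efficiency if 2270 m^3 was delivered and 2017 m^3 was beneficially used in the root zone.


Ea = V_root / V_field * 100 = 2017 / 2270 * 100 = 88.8546%

88.8546 %


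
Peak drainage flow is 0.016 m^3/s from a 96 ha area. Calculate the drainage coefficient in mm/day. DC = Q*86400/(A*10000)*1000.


DC = Q * 86400 / (A * 10000) * 1000
DC = 0.016 * 86400 / (96 * 10000) * 1000
DC = 1382400.0000 / 960000

1.4400 mm/day


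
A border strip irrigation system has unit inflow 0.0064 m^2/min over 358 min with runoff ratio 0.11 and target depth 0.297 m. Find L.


L = q*t/((1+r)*Z)
L = 0.0064*358/((1+0.11)*0.297)
L = 2.2912/0.32967

6.9500 m


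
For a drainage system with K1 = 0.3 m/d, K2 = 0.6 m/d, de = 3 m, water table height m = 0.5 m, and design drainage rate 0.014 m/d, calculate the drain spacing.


S^2 = 8*K2*de*m/q + 4*K1*m^2/q
S^2 = 8*0.6*3*0.5/0.014 + 4*0.3*0.5^2/0.014
S = sqrt(535.7143)

23.1455 m


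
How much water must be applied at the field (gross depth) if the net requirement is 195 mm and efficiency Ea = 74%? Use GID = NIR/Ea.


Ea = 74% = 0.74
GID = NIR / Ea = 195 / 0.74 = 263.5135 mm

263.5135 mm


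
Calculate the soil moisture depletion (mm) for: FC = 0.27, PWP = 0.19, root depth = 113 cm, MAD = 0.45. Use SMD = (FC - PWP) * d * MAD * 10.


SMD = (FC - PWP) * d * MAD * 10
SMD = (0.27 - 0.19) * 113 * 0.45 * 10
SMD = 0.0800 * 113 * 0.45 * 10

40.6800 mm


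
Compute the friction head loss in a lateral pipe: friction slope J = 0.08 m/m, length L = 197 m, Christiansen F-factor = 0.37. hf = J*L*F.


hf = J * L * F = 0.08 * 197 * 0.37 = 5.8312 m

5.8312 m


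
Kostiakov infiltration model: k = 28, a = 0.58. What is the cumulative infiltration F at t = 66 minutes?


F = k * t^a = 28 * 66^0.58
F = 28 * 11.358879

318.0486 mm


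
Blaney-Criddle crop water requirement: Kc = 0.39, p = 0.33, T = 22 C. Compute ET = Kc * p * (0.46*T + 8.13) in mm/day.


ET = Kc * p * (0.46*T + 8.13)
ET = 0.39 * 0.33 * (0.46*22 + 8.13)
ET = 0.39 * 0.33 * 18.2500

2.3488 mm/day


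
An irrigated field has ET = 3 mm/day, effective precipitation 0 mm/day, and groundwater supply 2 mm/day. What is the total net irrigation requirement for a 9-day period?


Daily deficit = ET - Pe - GW = 3 - 0 - 2 = 1 mm/day
NIR = 1 * 9 = 9 mm

9.0000 mm


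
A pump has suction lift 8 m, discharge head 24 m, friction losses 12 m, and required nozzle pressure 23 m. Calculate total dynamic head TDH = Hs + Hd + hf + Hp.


TDH = Hs + Hd + hf + Hp = 8 + 24 + 12 + 23 = 67

67 m


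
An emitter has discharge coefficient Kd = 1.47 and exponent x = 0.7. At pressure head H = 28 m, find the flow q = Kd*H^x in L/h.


q = Kd * H^x = 1.47 * 28^0.7 = 1.47 * 10.304113

15.1470 L/h


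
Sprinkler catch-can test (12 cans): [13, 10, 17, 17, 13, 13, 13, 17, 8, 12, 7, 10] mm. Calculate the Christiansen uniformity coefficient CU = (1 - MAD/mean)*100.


mean = 12.500000 mm
MAD = 2.583333 mm
CU = (1 - 2.583333/12.500000)*100

79.3333 %


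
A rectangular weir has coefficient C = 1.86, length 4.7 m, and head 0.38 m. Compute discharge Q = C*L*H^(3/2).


Q = C * L * H^(3/2) = 1.86 * 4.7 * 0.38^1.5 = 1.86 * 4.7 * 0.234248

2.0478 m^3/s


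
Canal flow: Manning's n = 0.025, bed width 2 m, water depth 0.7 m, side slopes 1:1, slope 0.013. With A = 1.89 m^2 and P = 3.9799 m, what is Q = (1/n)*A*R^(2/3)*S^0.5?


R = A/P = 1.89/3.9799 = 0.474886
Q = (1/0.025) * 1.89 * 0.474886^(2/3) * 0.013^0.5

5.2467 m^3/s


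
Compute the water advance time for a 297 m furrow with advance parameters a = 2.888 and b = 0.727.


t = (L/a)^(1/b)
t = (297/2.888)^(1/0.727)
t = 102.839335^(1/0.727)

585.8101 min


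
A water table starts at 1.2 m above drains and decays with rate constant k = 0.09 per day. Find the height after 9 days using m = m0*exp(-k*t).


m = m0 * exp(-k*t)
m = 1.2 * exp(-0.09 * 9)
m = 1.2 * exp(-0.8100)

0.5338 m


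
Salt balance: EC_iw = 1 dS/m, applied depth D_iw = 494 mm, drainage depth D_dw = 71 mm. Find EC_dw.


EC_dw = EC_iw * D_iw / D_dw
EC_dw = 1 * 494 / 71
EC_dw = 494 / 71

6.9577 dS/m


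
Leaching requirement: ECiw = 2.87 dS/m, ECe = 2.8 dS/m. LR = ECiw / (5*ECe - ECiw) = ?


LR = ECiw / (5*ECe - ECiw)
LR = 2.87 / (5*2.8 - 2.87)
LR = 2.87 / 11.1300

0.2579


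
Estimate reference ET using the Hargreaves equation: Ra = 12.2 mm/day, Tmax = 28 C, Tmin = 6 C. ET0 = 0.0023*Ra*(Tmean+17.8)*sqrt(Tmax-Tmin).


Tmean = (Tmax + Tmin)/2 = (28 + 6)/2 = 17.0
ET0 = 0.0023 * 12.2 * (17.0 + 17.8) * sqrt(28 - 6)
ET0 = 0.0023 * 12.2 * 34.8 * 4.690416

4.5801 mm/day


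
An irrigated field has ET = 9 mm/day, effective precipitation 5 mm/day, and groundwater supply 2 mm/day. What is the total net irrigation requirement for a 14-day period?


Daily deficit = ET - Pe - GW = 9 - 5 - 2 = 2 mm/day
NIR = 2 * 14 = 28 mm

28.0000 mm


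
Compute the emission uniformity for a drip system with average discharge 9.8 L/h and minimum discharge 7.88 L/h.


EU = (q_min/q_avg)*100 = (7.88/9.8)*100 = 80.4082%

80.4082 %


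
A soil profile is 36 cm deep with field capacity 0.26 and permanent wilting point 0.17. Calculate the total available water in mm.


AWC = (FC - PWP) * d * 10
AWC = (0.26 - 0.17) * 36 * 10
AWC = 0.0900 * 36 * 10

32.4000 mm


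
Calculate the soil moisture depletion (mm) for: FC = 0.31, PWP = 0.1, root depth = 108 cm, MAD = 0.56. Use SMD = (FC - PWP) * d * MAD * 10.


SMD = (FC - PWP) * d * MAD * 10
SMD = (0.31 - 0.1) * 108 * 0.56 * 10
SMD = 0.2100 * 108 * 0.56 * 10

127.0080 mm


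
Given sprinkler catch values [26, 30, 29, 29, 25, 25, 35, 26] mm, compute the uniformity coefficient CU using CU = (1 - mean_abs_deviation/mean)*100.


mean = 28.125000 mm
MAD = 2.625000 mm
CU = (1 - 2.625000/28.125000)*100

90.6667 %


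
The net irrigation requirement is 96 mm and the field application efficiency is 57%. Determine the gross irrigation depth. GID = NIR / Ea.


Ea = 57% = 0.57
GID = NIR / Ea = 96 / 0.57 = 168.4211 mm

168.4211 mm


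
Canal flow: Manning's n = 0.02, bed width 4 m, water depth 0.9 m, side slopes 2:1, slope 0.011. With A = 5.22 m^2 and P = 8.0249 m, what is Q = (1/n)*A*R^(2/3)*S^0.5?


R = A/P = 5.22/8.0249 = 0.650475
Q = (1/0.02) * 5.22 * 0.650475^(2/3) * 0.011^0.5

20.5506 m^3/s


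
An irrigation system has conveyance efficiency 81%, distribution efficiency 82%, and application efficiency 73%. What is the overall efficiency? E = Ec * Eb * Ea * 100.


Ec = 0.81, Eb = 0.82, Ea = 0.73
E = 0.81 * 0.82 * 0.73 * 100 = 48.4866%

48.4866 %


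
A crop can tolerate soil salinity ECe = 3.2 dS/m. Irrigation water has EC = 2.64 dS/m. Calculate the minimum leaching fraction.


LR = ECiw / (5*ECe - ECiw)
LR = 2.64 / (5*3.2 - 2.64)
LR = 2.64 / 13.3600

0.1976


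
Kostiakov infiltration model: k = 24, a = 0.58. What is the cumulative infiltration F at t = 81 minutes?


F = k * t^a = 24 * 81^0.58
F = 24 * 12.791495

306.9959 mm


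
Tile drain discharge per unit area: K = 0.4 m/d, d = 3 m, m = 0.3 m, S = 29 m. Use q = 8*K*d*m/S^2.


q = 8*K*d*m/S^2
q = 8*0.4*3*0.3/29^2
q = 2.8800 / 841

0.0034 m/d


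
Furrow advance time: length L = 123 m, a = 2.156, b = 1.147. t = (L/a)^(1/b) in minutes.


t = (L/a)^(1/b)
t = (123/2.156)^(1/1.147)
t = 57.050093^(1/1.147)

33.9761 min


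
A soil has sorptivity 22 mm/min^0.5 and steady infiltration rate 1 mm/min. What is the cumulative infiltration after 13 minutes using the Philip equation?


F = S*sqrt(t) + A*t
F = 22*sqrt(13) + 1*13
F = 22*3.605551 + 13

92.3221 mm


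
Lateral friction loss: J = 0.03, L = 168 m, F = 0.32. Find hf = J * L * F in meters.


hf = J * L * F = 0.03 * 168 * 0.32 = 1.6128 m

1.6128 m


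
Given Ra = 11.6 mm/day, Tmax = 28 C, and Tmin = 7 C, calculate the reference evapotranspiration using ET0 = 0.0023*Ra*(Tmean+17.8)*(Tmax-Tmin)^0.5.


Tmean = (Tmax + Tmin)/2 = (28 + 7)/2 = 17.5
ET0 = 0.0023 * 11.6 * (17.5 + 17.8) * sqrt(28 - 7)
ET0 = 0.0023 * 11.6 * 35.3 * 4.582576

4.3159 mm/day


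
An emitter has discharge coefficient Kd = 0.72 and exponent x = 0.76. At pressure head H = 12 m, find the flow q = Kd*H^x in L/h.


q = Kd * H^x = 0.72 * 12^0.76 = 0.72 * 6.609639

4.7589 L/h


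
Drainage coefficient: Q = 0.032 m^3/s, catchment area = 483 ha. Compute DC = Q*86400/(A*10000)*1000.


DC = Q * 86400 / (A * 10000) * 1000
DC = 0.032 * 86400 / (483 * 10000) * 1000
DC = 2764800.0000 / 4830000

0.5724 mm/day


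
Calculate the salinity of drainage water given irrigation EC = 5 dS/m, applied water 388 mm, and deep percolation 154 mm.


EC_dw = EC_iw * D_iw / D_dw
EC_dw = 5 * 388 / 154
EC_dw = 1940 / 154

12.5974 dS/m


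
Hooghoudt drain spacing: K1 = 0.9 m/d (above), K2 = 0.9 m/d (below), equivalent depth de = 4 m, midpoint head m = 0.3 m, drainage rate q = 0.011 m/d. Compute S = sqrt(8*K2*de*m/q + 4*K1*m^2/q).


S^2 = 8*K2*de*m/q + 4*K1*m^2/q
S^2 = 8*0.9*4*0.3/0.011 + 4*0.9*0.3^2/0.011
S = sqrt(814.9091)

28.5466 m


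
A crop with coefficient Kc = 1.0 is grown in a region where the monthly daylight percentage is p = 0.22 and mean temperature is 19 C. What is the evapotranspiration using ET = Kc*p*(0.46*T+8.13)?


ET = Kc * p * (0.46*T + 8.13)
ET = 1.0 * 0.22 * (0.46*19 + 8.13)
ET = 1.0 * 0.22 * 16.8700

3.7114 mm/day


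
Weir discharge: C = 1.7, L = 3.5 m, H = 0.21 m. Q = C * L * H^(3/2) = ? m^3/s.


Q = C * L * H^(3/2) = 1.7 * 3.5 * 0.21^1.5 = 1.7 * 3.5 * 0.096234

0.5726 m^3/s


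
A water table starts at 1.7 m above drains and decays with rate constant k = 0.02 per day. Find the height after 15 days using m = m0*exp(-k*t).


m = m0 * exp(-k*t)
m = 1.7 * exp(-0.02 * 15)
m = 1.7 * exp(-0.3000)

1.2594 m


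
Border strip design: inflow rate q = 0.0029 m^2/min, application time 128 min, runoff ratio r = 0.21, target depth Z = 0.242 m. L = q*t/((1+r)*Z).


L = q*t/((1+r)*Z)
L = 0.0029*128/((1+0.21)*0.242)
L = 0.3712/0.29282

1.2677 m


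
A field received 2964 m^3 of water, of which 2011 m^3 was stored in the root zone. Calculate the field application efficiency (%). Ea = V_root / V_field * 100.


Ea = V_root / V_field * 100 = 2011 / 2964 * 100 = 67.8475%

67.8475 %


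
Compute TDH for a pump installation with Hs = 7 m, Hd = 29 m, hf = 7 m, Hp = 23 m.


TDH = Hs + Hd + hf + Hp = 7 + 29 + 7 + 23 = 66

66 m


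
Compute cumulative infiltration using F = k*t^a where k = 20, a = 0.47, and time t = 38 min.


F = k * t^a = 20 * 38^0.47
F = 20 * 5.527112

110.5422 mm


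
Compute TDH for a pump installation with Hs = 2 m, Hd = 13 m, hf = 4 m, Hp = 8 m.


TDH = Hs + Hd + hf + Hp = 2 + 13 + 4 + 8 = 27

27 m


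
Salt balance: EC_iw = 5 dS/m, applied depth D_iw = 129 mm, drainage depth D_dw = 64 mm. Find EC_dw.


EC_dw = EC_iw * D_iw / D_dw
EC_dw = 5 * 129 / 64
EC_dw = 645 / 64

10.0781 dS/m


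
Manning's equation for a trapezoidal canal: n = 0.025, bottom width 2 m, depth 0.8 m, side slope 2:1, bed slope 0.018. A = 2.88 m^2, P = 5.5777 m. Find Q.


R = A/P = 2.88/5.5777 = 0.516342
Q = (1/0.025) * 2.88 * 0.516342^(2/3) * 0.018^0.5

9.9475 m^3/s


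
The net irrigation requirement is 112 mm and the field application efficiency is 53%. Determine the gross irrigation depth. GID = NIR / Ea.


Ea = 53% = 0.53
GID = NIR / Ea = 112 / 0.53 = 211.3208 mm

211.3208 mm


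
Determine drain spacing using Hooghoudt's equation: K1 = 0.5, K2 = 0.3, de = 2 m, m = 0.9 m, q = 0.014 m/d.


S^2 = 8*K2*de*m/q + 4*K1*m^2/q
S^2 = 8*0.3*2*0.9/0.014 + 4*0.5*0.9^2/0.014
S = sqrt(424.2857)

20.5982 m


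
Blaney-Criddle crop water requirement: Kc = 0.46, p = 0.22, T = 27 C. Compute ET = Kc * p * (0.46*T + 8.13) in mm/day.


ET = Kc * p * (0.46*T + 8.13)
ET = 0.46 * 0.22 * (0.46*27 + 8.13)
ET = 0.46 * 0.22 * 20.5500

2.0797 mm/day


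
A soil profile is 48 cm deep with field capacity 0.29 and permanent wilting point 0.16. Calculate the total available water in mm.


AWC = (FC - PWP) * d * 10
AWC = (0.29 - 0.16) * 48 * 10
AWC = 0.1300 * 48 * 10

62.4000 mm


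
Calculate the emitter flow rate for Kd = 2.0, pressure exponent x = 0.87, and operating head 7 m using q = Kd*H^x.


q = Kd * H^x = 2.0 * 7^0.87 = 2.0 * 5.435447

10.8709 L/h


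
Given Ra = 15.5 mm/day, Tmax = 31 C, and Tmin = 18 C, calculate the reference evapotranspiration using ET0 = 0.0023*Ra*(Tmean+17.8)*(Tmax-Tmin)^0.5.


Tmean = (Tmax + Tmin)/2 = (31 + 18)/2 = 24.5
ET0 = 0.0023 * 15.5 * (24.5 + 17.8) * sqrt(31 - 18)
ET0 = 0.0023 * 15.5 * 42.3 * 3.605551

5.4372 mm/day


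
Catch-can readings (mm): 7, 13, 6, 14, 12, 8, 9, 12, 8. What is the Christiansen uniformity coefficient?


mean = 9.888889 mm
MAD = 2.543210 mm
CU = (1 - 2.543210/9.888889)*100

74.2821 %


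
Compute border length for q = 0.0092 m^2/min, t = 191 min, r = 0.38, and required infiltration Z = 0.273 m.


L = q*t/((1+r)*Z)
L = 0.0092*191/((1+0.38)*0.273)
L = 1.7572/0.37674

4.6642 m


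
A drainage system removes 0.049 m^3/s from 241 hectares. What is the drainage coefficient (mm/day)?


DC = Q * 86400 / (A * 10000) * 1000
DC = 0.049 * 86400 / (241 * 10000) * 1000
DC = 4233600.0000 / 2410000

1.7567 mm/day


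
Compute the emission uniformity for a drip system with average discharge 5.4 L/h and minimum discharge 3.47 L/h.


EU = (q_min/q_avg)*100 = (3.47/5.4)*100 = 64.2593%

64.2593 %


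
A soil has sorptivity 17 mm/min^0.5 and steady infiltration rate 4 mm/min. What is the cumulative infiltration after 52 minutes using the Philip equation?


F = S*sqrt(t) + A*t
F = 17*sqrt(52) + 4*52
F = 17*7.211103 + 208

330.5888 mm


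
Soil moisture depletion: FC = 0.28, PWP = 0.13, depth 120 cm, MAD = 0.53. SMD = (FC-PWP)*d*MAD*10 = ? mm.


SMD = (FC - PWP) * d * MAD * 10
SMD = (0.28 - 0.13) * 120 * 0.53 * 10
SMD = 0.1500 * 120 * 0.53 * 10

95.4000 mm


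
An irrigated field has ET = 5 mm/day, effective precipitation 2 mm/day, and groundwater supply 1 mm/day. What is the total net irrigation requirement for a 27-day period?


Daily deficit = ET - Pe - GW = 5 - 2 - 1 = 2 mm/day
NIR = 2 * 27 = 54 mm

54.0000 mm


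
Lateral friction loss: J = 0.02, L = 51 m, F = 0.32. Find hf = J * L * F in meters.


hf = J * L * F = 0.02 * 51 * 0.32 = 0.3264 m

0.3264 m


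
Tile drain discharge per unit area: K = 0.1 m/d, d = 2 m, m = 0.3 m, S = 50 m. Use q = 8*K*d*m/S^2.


q = 8*K*d*m/S^2
q = 8*0.1*2*0.3/50^2
q = 0.4800 / 2500

1.9200e-04 m/d


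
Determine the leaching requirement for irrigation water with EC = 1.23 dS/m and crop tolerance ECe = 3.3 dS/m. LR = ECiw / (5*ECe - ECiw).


LR = ECiw / (5*ECe - ECiw)
LR = 1.23 / (5*3.3 - 1.23)
LR = 1.23 / 15.2700

0.0806


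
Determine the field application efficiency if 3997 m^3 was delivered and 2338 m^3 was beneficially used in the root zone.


Ea = V_root / V_field * 100 = 2338 / 3997 * 100 = 58.4939%

58.4939 %


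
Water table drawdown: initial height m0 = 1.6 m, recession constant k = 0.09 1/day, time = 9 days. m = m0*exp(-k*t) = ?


m = m0 * exp(-k*t)
m = 1.6 * exp(-0.09 * 9)
m = 1.6 * exp(-0.8100)

0.7118 m


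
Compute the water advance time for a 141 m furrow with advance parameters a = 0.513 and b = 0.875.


t = (L/a)^(1/b)
t = (141/0.513)^(1/0.875)
t = 274.853801^(1/0.875)

613.1191 min


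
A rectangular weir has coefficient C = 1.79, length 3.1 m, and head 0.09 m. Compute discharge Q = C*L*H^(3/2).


Q = C * L * H^(3/2) = 1.79 * 3.1 * 0.09^1.5 = 1.79 * 3.1 * 0.027000

0.1498 m^3/s


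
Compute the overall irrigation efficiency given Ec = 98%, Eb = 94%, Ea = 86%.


Ec = 0.98, Eb = 0.94, Ea = 0.86
E = 0.98 * 0.94 * 0.86 * 100 = 79.2232%

79.2232 %


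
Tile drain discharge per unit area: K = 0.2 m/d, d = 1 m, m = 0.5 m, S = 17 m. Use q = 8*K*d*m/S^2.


q = 8*K*d*m/S^2
q = 8*0.2*1*0.5/17^2
q = 0.8000 / 289

0.0028 m/d


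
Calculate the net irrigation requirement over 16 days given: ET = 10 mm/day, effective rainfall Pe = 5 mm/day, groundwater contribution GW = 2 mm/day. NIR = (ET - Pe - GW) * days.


Daily deficit = ET - Pe - GW = 10 - 5 - 2 = 3 mm/day
NIR = 3 * 16 = 48 mm

48.0000 mm


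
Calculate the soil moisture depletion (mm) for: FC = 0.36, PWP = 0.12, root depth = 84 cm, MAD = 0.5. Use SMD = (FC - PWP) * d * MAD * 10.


SMD = (FC - PWP) * d * MAD * 10
SMD = (0.36 - 0.12) * 84 * 0.5 * 10
SMD = 0.2400 * 84 * 0.5 * 10

100.8000 mm


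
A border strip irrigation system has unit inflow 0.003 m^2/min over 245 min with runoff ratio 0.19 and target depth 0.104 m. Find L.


L = q*t/((1+r)*Z)
L = 0.003*245/((1+0.19)*0.104)
L = 0.735/0.12376

5.9389 m


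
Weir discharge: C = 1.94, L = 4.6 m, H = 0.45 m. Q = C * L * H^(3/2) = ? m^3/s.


Q = C * L * H^(3/2) = 1.94 * 4.6 * 0.45^1.5 = 1.94 * 4.6 * 0.301869

2.6939 m^3/s


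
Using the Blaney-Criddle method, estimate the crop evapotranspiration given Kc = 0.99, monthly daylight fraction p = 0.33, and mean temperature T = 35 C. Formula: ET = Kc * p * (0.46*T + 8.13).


ET = Kc * p * (0.46*T + 8.13)
ET = 0.99 * 0.33 * (0.46*35 + 8.13)
ET = 0.99 * 0.33 * 24.2300

7.9159 mm/day


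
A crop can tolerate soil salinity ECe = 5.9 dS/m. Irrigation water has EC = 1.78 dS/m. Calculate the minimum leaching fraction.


LR = ECiw / (5*ECe - ECiw)
LR = 1.78 / (5*5.9 - 1.78)
LR = 1.78 / 27.7200

0.0642


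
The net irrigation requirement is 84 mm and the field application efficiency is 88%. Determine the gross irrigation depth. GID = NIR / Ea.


Ea = 88% = 0.88
GID = NIR / Ea = 84 / 0.88 = 95.4545 mm

95.4545 mm


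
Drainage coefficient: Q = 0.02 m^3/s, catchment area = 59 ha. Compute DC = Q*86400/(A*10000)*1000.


DC = Q * 86400 / (A * 10000) * 1000
DC = 0.02 * 86400 / (59 * 10000) * 1000
DC = 1728000.0000 / 590000

2.9288 mm/day


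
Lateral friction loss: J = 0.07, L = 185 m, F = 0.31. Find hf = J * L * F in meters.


hf = J * L * F = 0.07 * 185 * 0.31 = 4.0145 m

4.0145 m


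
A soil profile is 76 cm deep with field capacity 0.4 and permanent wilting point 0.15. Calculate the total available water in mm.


AWC = (FC - PWP) * d * 10
AWC = (0.4 - 0.15) * 76 * 10
AWC = 0.2500 * 76 * 10

190.0000 mm


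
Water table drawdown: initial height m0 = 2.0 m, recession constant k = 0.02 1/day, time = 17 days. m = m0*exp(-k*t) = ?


m = m0 * exp(-k*t)
m = 2.0 * exp(-0.02 * 17)
m = 2.0 * exp(-0.3400)

1.4235 m


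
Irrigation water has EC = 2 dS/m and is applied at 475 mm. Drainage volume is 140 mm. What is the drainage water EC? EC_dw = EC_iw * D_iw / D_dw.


EC_dw = EC_iw * D_iw / D_dw
EC_dw = 2 * 475 / 140
EC_dw = 950 / 140

6.7857 dS/m


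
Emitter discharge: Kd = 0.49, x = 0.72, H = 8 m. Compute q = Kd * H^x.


q = Kd * H^x = 0.49 * 8^0.72 = 0.49 * 4.469149

2.1899 L/h


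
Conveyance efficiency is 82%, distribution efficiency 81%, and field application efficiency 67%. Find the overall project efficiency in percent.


Ec = 0.82, Eb = 0.81, Ea = 0.67
E = 0.82 * 0.81 * 0.67 * 100 = 44.5014%

44.5014 %


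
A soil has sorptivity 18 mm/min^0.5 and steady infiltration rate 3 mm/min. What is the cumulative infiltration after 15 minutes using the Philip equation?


F = S*sqrt(t) + A*t
F = 18*sqrt(15) + 3*15
F = 18*3.872983 + 45

114.7137 mm


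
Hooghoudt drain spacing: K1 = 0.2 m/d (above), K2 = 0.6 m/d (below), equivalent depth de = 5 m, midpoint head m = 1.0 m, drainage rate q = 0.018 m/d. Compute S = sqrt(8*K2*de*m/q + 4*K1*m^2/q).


S^2 = 8*K2*de*m/q + 4*K1*m^2/q
S^2 = 8*0.6*5*1.0/0.018 + 4*0.2*1.0^2/0.018
S = sqrt(1377.7778)

37.1184 m


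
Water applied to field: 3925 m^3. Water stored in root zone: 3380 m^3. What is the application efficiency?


Ea = V_root / V_field * 100 = 3380 / 3925 * 100 = 86.1146%

86.1146 %


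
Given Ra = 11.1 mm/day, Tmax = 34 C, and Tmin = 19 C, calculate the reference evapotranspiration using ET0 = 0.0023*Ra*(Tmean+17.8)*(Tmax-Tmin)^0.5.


Tmean = (Tmax + Tmin)/2 = (34 + 19)/2 = 26.5
ET0 = 0.0023 * 11.1 * (26.5 + 17.8) * sqrt(34 - 19)
ET0 = 0.0023 * 11.1 * 44.3 * 3.872983

4.3803 mm/day


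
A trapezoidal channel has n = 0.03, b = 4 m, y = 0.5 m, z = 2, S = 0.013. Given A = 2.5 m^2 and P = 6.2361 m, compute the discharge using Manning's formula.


R = A/P = 2.5/6.2361 = 0.400892
Q = (1/0.03) * 2.5 * 0.400892^(2/3) * 0.013^0.5

5.1659 m^3/s


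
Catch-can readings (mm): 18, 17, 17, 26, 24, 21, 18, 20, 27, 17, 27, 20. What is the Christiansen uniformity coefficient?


mean = 21.000000 mm
MAD = 3.333333 mm
CU = (1 - 3.333333/21.000000)*100

84.1270 %


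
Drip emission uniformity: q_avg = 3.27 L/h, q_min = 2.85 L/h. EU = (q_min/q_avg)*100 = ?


EU = (q_min/q_avg)*100 = (2.85/3.27)*100 = 87.1560%

87.1560 %


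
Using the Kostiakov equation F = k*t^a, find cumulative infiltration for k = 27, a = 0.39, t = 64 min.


F = k * t^a = 27 * 64^0.39
F = 27 * 5.063026

136.7017 mm


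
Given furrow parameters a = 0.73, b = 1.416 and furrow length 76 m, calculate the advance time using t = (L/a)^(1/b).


t = (L/a)^(1/b)
t = (76/0.73)^(1/1.416)
t = 104.109589^(1/1.416)

26.5939 min


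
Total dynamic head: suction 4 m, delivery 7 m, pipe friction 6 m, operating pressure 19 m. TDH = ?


TDH = Hs + Hd + hf + Hp = 4 + 7 + 6 + 19 = 36

36 m


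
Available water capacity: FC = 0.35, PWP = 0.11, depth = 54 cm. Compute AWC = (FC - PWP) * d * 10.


AWC = (FC - PWP) * d * 10
AWC = (0.35 - 0.11) * 54 * 10
AWC = 0.2400 * 54 * 10

129.6000 mm


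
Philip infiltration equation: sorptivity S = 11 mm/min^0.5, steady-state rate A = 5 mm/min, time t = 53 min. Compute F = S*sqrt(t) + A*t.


F = S*sqrt(t) + A*t
F = 11*sqrt(53) + 5*53
F = 11*7.280110 + 265

345.0812 mm


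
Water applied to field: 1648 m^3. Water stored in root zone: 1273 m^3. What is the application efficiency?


Ea = V_root / V_field * 100 = 1273 / 1648 * 100 = 77.2451%

77.2451 %


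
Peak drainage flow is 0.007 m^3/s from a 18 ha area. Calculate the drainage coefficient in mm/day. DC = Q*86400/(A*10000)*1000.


DC = Q * 86400 / (A * 10000) * 1000
DC = 0.007 * 86400 / (18 * 10000) * 1000
DC = 604800.0000 / 180000

3.3600 mm/day


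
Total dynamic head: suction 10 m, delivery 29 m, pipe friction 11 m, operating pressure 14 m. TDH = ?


TDH = Hs + Hd + hf + Hp = 10 + 29 + 11 + 14 = 64

64 m


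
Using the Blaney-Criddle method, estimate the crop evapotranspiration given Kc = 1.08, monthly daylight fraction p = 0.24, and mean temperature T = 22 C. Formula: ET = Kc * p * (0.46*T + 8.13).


ET = Kc * p * (0.46*T + 8.13)
ET = 1.08 * 0.24 * (0.46*22 + 8.13)
ET = 1.08 * 0.24 * 18.2500

4.7304 mm/day


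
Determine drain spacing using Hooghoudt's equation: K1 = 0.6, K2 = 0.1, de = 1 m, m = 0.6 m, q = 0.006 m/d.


S^2 = 8*K2*de*m/q + 4*K1*m^2/q
S^2 = 8*0.1*1*0.6/0.006 + 4*0.6*0.6^2/0.006
S = sqrt(224.0000)

14.9666 m


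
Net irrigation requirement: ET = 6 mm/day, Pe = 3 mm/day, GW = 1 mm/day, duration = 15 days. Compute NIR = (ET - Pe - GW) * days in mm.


Daily deficit = ET - Pe - GW = 6 - 3 - 1 = 2 mm/day
NIR = 2 * 15 = 30 mm

30.0000 mm


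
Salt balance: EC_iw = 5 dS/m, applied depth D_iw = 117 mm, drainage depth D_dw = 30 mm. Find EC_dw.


EC_dw = EC_iw * D_iw / D_dw
EC_dw = 5 * 117 / 30
EC_dw = 585 / 30

19.5000 dS/m


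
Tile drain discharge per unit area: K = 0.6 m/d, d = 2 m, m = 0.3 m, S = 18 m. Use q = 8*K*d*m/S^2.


q = 8*K*d*m/S^2
q = 8*0.6*2*0.3/18^2
q = 2.8800 / 324

0.0089 m/d


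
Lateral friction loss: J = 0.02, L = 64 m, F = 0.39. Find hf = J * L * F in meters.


hf = J * L * F = 0.02 * 64 * 0.39 = 0.4992 m

0.4992 m


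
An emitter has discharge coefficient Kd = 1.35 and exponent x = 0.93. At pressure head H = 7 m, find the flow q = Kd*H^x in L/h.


q = Kd * H^x = 1.35 * 7^0.93 = 1.35 * 6.108593

8.2466 L/h


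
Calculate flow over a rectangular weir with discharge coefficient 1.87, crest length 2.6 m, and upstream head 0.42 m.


Q = C * L * H^(3/2) = 1.87 * 2.6 * 0.42^1.5 = 1.87 * 2.6 * 0.272191

1.3234 m^3/s


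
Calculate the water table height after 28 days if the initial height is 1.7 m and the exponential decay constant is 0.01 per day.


m = m0 * exp(-k*t)
m = 1.7 * exp(-0.01 * 28)
m = 1.7 * exp(-0.2800)

1.2848 m


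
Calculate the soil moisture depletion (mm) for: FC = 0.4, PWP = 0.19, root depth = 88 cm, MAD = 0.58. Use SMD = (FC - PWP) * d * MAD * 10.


SMD = (FC - PWP) * d * MAD * 10
SMD = (0.4 - 0.19) * 88 * 0.58 * 10
SMD = 0.2100 * 88 * 0.58 * 10

107.1840 mm


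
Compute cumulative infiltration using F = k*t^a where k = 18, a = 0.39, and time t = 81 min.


F = k * t^a = 18 * 81^0.39
F = 18 * 5.550207

99.9037 mm


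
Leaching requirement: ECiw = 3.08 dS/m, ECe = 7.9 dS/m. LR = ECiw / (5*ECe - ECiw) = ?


LR = ECiw / (5*ECe - ECiw)
LR = 3.08 / (5*7.9 - 3.08)
LR = 3.08 / 36.4200

0.0846


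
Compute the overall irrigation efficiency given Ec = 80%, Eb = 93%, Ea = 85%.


Ec = 0.8, Eb = 0.93, Ea = 0.85
E = 0.8 * 0.93 * 0.85 * 100 = 63.2400%

63.2400 %


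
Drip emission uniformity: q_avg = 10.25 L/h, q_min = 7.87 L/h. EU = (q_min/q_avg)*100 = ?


EU = (q_min/q_avg)*100 = (7.87/10.25)*100 = 76.7805%

76.7805 %


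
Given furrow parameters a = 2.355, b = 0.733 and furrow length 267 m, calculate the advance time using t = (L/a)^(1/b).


t = (L/a)^(1/b)
t = (267/2.355)^(1/0.733)
t = 113.375796^(1/0.733)

635.1740 min


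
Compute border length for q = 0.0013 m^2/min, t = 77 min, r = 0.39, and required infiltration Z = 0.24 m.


L = q*t/((1+r)*Z)
L = 0.0013*77/((1+0.39)*0.24)
L = 0.1001/0.3336

0.3001 m


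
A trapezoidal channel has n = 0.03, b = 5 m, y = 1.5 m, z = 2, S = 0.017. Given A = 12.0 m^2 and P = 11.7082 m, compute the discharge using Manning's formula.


R = A/P = 12.0/11.7082 = 1.024923
Q = (1/0.03) * 12.0 * 1.024923^(2/3) * 0.017^0.5

53.0166 m^3/s


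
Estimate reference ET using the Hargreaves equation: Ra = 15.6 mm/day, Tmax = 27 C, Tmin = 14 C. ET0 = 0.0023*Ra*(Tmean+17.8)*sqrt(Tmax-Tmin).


Tmean = (Tmax + Tmin)/2 = (27 + 14)/2 = 20.5
ET0 = 0.0023 * 15.6 * (20.5 + 17.8) * sqrt(27 - 14)
ET0 = 0.0023 * 15.6 * 38.3 * 3.605551

4.9548 mm/day


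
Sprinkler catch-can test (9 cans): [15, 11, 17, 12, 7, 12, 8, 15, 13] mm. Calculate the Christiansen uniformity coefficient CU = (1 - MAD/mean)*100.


mean = 12.222222 mm
MAD = 2.469136 mm
CU = (1 - 2.469136/12.222222)*100

79.7980 %


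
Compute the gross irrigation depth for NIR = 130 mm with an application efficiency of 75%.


Ea = 75% = 0.75
GID = NIR / Ea = 130 / 0.75 = 173.3333 mm

173.3333 mm


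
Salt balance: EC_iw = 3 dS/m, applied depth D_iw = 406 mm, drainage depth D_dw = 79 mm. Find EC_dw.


EC_dw = EC_iw * D_iw / D_dw
EC_dw = 3 * 406 / 79
EC_dw = 1218 / 79

15.4177 dS/m


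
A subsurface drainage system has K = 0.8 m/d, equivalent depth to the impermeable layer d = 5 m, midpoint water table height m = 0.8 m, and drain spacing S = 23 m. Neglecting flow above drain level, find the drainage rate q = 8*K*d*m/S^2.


q = 8*K*d*m/S^2
q = 8*0.8*5*0.8/23^2
q = 25.6000 / 529

0.0484 m/d


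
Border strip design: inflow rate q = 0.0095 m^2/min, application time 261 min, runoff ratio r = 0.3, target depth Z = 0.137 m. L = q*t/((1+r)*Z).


L = q*t/((1+r)*Z)
L = 0.0095*261/((1+0.3)*0.137)
L = 2.4795/0.1781

13.9220 m


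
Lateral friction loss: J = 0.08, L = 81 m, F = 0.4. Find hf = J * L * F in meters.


hf = J * L * F = 0.08 * 81 * 0.4 = 2.5920 m

2.5920 m


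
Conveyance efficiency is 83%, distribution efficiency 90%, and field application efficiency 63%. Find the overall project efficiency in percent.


Ec = 0.83, Eb = 0.9, Ea = 0.63
E = 0.83 * 0.9 * 0.63 * 100 = 47.0610%

47.0610 %


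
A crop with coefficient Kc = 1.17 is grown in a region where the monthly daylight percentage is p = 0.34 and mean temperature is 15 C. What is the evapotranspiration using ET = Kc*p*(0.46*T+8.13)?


ET = Kc * p * (0.46*T + 8.13)
ET = 1.17 * 0.34 * (0.46*15 + 8.13)
ET = 1.17 * 0.34 * 15.0300

5.9789 mm/day


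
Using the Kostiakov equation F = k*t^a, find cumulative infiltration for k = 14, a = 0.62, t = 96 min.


F = k * t^a = 14 * 96^0.62
F = 14 * 16.943697

237.2118 mm


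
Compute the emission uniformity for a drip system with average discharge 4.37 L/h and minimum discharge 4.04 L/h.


EU = (q_min/q_avg)*100 = (4.04/4.37)*100 = 92.4485%

92.4485 %


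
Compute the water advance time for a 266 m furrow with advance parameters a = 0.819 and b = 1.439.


t = (L/a)^(1/b)
t = (266/0.819)^(1/1.439)
t = 324.786325^(1/1.439)

55.6387 min


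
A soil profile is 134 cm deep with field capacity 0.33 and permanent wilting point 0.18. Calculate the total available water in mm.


AWC = (FC - PWP) * d * 10
AWC = (0.33 - 0.18) * 134 * 10
AWC = 0.1500 * 134 * 10

201.0000 mm


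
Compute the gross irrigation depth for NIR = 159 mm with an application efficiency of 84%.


Ea = 84% = 0.84
GID = NIR / Ea = 159 / 0.84 = 189.2857 mm

189.2857 mm


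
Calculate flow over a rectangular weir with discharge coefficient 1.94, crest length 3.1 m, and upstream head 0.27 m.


Q = C * L * H^(3/2) = 1.94 * 3.1 * 0.27^1.5 = 1.94 * 3.1 * 0.140296

0.8437 m^3/s


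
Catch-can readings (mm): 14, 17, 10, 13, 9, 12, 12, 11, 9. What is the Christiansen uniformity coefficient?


mean = 11.888889 mm
MAD = 1.901235 mm
CU = (1 - 1.901235/11.888889)*100

84.0083 %


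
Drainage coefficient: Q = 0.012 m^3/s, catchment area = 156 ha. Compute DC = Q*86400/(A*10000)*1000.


DC = Q * 86400 / (A * 10000) * 1000
DC = 0.012 * 86400 / (156 * 10000) * 1000
DC = 1036800.0000 / 1560000

0.6646 mm/day


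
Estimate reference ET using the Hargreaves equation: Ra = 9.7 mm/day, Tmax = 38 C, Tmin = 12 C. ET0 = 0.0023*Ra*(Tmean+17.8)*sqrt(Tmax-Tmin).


Tmean = (Tmax + Tmin)/2 = (38 + 12)/2 = 25.0
ET0 = 0.0023 * 9.7 * (25.0 + 17.8) * sqrt(38 - 12)
ET0 = 0.0023 * 9.7 * 42.8 * 5.099020

4.8689 mm/day


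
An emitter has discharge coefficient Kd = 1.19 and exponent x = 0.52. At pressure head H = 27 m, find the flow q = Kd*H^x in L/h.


q = Kd * H^x = 1.19 * 27^0.52 = 1.19 * 5.550207

6.6047 L/h


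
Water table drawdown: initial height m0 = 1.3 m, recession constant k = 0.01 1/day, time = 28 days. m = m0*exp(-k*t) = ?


m = m0 * exp(-k*t)
m = 1.3 * exp(-0.01 * 28)
m = 1.3 * exp(-0.2800)

0.9825 m


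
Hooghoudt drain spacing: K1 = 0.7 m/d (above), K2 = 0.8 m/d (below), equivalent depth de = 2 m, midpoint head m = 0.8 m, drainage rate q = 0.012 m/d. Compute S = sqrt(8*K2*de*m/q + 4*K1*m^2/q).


S^2 = 8*K2*de*m/q + 4*K1*m^2/q
S^2 = 8*0.8*2*0.8/0.012 + 4*0.7*0.8^2/0.012
S = sqrt(1002.6667)

31.6649 m


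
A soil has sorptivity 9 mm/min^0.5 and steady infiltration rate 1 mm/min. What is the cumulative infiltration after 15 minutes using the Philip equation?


F = S*sqrt(t) + A*t
F = 9*sqrt(15) + 1*15
F = 9*3.872983 + 15

49.8568 mm


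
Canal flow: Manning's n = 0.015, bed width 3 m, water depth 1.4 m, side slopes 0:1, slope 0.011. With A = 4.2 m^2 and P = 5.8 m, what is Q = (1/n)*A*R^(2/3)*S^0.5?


R = A/P = 4.2/5.8 = 0.724138
Q = (1/0.015) * 4.2 * 0.724138^(2/3) * 0.011^0.5

23.6811 m^3/s


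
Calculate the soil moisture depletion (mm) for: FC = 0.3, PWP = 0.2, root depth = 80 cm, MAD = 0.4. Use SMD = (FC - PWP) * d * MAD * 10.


SMD = (FC - PWP) * d * MAD * 10
SMD = (0.3 - 0.2) * 80 * 0.4 * 10
SMD = 0.1000 * 80 * 0.4 * 10

32.0000 mm


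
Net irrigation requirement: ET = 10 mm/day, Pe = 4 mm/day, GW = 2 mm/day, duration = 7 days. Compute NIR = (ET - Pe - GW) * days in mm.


Daily deficit = ET - Pe - GW = 10 - 4 - 2 = 4 mm/day
NIR = 4 * 7 = 28 mm

28.0000 mm


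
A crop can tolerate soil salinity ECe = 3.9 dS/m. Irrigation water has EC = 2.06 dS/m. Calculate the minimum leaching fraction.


LR = ECiw / (5*ECe - ECiw)
LR = 2.06 / (5*3.9 - 2.06)
LR = 2.06 / 17.4400

0.1181


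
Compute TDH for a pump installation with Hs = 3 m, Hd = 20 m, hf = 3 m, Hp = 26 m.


TDH = Hs + Hd + hf + Hp = 3 + 20 + 3 + 26 = 52

52 m


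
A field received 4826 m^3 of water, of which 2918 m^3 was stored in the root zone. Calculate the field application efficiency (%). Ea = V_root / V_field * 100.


Ea = V_root / V_field * 100 = 2918 / 4826 * 100 = 60.4642%

60.4642 %


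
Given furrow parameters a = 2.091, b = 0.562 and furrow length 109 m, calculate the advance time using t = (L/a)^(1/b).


t = (L/a)^(1/b)
t = (109/2.091)^(1/0.562)
t = 52.128168^(1/0.562)

1135.7666 min


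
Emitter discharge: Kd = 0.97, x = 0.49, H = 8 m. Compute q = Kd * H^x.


q = Kd * H^x = 0.97 * 8^0.49 = 0.97 * 2.770219

2.6871 L/h


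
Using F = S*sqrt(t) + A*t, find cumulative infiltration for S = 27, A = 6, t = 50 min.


F = S*sqrt(t) + A*t
F = 27*sqrt(50) + 6*50
F = 27*7.071068 + 300

490.9188 mm


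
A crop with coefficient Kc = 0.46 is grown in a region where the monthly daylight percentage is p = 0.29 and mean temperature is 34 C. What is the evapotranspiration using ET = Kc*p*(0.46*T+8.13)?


ET = Kc * p * (0.46*T + 8.13)
ET = 0.46 * 0.29 * (0.46*34 + 8.13)
ET = 0.46 * 0.29 * 23.7700

3.1709 mm/day
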